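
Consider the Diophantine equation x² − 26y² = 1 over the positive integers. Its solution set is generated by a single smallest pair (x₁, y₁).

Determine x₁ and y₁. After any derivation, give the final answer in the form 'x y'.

51 10

√26 → a₀=5, period (10); ℓ=1 odd so k=1
i=0: a=5 ⇒ p=5, q=1
i=1: a=10 ⇒ p=51, q=10
→ (51, 10).  Check: 51²=2601, 26·10²=2600, difference 1.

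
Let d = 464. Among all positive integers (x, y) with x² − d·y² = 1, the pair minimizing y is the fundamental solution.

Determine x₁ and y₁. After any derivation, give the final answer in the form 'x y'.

√464 = [21; 1,1,5,1,1,1,5,1,1,42, …], period ℓ=10 (even) → k=9
k=0  a_k=21  p_k/q_k = 21/1
…
k=6  a_k=1  p_k/q_k = 797/37
k=7  a_k=5  p_k/q_k = 4502/209
k=8  a_k=1  p_k/q_k = 5299/246
k=9  a_k=1  p_k/q_k = 9801/455
(x₁, y₁) = (9801, 455);  9801² − 464·455² = 1 ✓

9801 455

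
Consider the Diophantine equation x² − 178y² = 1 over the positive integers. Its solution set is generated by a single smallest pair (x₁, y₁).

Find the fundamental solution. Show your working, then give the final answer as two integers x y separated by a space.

1601 120

d=178: √d = [13; 2,1,12,1,2,26] (ℓ=6, even), read p_5/q_5
i=0: a=13 ⇒ p=13, q=1
i=1: a=2 ⇒ p=27, q=2
i=2: a=1 ⇒ p=40, q=3
i=3: a=12 ⇒ p=507, q=38
i=4: a=1 ⇒ p=547, q=41
i=5: a=2 ⇒ p=1601, q=120
(x₁, y₁) = (1601, 120);  1601² − 178·120² = 1 ✓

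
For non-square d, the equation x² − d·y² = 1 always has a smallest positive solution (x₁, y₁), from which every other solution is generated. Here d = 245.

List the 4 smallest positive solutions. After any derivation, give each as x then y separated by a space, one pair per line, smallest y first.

d=245: √d = [15; 1,1,1,7,6,7,1,1,1,30] (ℓ=10, even), read p_9/q_9
a_0=15:  p_0=15·1+0=15,  q_0=15·0+1=1
…
a_2=1:  p_2=1·16+15=31,  q_2=1·1+1=2
a_3=1:  p_3=1·31+16=47,  q_3=1·2+1=3
…
a_6=7:  p_6=7·2207+360=15809,  q_6=7·141+23=1010
…
a_8=1:  p_8=1·18016+15809=33825,  q_8=1·1151+1010=2161
a_9=1:  p_9=1·33825+18016=51841,  q_9=1·2161+1151=3312
→ (51841, 3312).  Check: 51841²=2687489281, 245·3312²=2687489280, difference 1.
(x_2, y_2) = (51841·51841 + 245·3312·3312, 51841·3312 + 3312·51841) = (5374978561, 343394784)
(x_3, y_3) = (51841·5374978561 + 245·3312·343394784, 51841·343394784 + 3312·5374978561) = (557288527109761, 35603857991376)
(x_4, y_4) = (51841·557288527109761 + 245·3312·35603857991376, 51841·35603857991376 + 3312·557288527109761) = (57780789062419261441, 3691479203918451648)

51841 3312
5374978561 343394784
557288527109761 35603857991376
57780789062419261441 3691479203918451648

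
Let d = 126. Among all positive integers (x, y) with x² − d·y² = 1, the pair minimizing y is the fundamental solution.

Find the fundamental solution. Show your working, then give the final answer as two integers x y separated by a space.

449 40

√126 → a₀=11, period (4,2,4,22); ℓ=4 even so k=3
a_0=11:  p_0=11·1+0=11,  q_0=11·0+1=1
…
a_2=2:  p_2=2·45+11=101,  q_2=2·4+1=9
a_3=4:  p_3=4·101+45=449,  q_3=4·9+4=40
→ (449, 40).  Check: 449²=201601, 126·40²=201600, difference 1.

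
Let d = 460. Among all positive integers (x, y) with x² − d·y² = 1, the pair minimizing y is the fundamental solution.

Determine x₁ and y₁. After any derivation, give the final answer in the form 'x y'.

2535751 118230

√460 → a₀=21, period (2,4,3,1,2,10,2,1,3,4,2,42); ℓ=12 even so k=11
step 0: (21, 1)  from 21·(1,0) + (0,1)
step 1: (43, 2)  from 2·(21,1) + (1,0)
step 2: (193, 9)  from 4·(43,2) + (21,1)
step 3: (622, 29)  from 3·(193,9) + (43,2)
…
step 6: (23335, 1088)  from 10·(2252,105) + (815,38)
step 7: (48922, 2281)  from 2·(23335,1088) + (2252,105)
…
step 9: (265693, 12388)  from 3·(72257,3369) + (48922,2281)
step 10: (1135029, 52921)  from 4·(265693,12388) + (72257,3369)
step 11: (2535751, 118230)  from 2·(1135029,52921) + (265693,12388)
fundamental: x₁=2535751, y₁=118230  (since 6430033134001 − 460·13978332900 = 1)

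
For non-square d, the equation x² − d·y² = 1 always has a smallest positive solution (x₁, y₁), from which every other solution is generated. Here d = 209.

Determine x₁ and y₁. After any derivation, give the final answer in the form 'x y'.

46551 3220

[14; 2,5,3,2,3,5,2,28] for √209; ℓ=8 ⇒ convergent index 7
step 0: (14, 1)  from 14·(1,0) + (0,1)
…
step 3: (506, 35)  from 3·(159,11) + (29,2)
step 4: (1171, 81)  from 2·(506,35) + (159,11)
step 5: (4019, 278)  from 3·(1171,81) + (506,35)
step 6: (21266, 1471)  from 5·(4019,278) + (1171,81)
step 7: (46551, 3220)  from 2·(21266,1471) + (4019,278)
fundamental: x₁=46551, y₁=3220  (since 2166995601 − 209·10368400 = 1)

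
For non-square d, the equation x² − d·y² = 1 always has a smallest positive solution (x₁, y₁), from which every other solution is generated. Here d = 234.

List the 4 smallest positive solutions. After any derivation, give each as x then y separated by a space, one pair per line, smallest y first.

5201 340
54100801 3536680
562756526801 36788545020
5853793337683201 382674441761360

[15; 3,2,1,2,1,2,3,30] for √234; ℓ=8 ⇒ convergent index 7
a_0=15:  p_0=15·1+0=15,  q_0=15·0+1=1
a_1=3:  p_1=3·15+1=46,  q_1=3·1+0=3
…
a_4=2:  p_4=2·153+107=413,  q_4=2·10+7=27
…
a_6=2:  p_6=2·566+413=1545,  q_6=2·37+27=101
a_7=3:  p_7=3·1545+566=5201,  q_7=3·101+37=340
(x₁, y₁) = (5201, 340);  5201² − 234·340² = 1 ✓
(x_2, y_2) = (5201·5201 + 234·340·340, 5201·340 + 340·5201) = (54100801, 3536680)
(x_3, y_3) = (5201·54100801 + 234·340·3536680, 5201·3536680 + 340·54100801) = (562756526801, 36788545020)
(x_4, y_4) = (5201·562756526801 + 234·340·36788545020, 5201·36788545020 + 340·562756526801) = (5853793337683201, 382674441761360)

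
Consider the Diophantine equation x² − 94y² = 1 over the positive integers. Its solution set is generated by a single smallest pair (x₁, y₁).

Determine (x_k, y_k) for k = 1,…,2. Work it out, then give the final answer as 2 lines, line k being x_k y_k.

d=94: √d = [9; 1,2,3,1,1,…,2,1,18] (ℓ=16, even), read p_15/q_15
a_0=9:  p_0=9·1+0=9,  q_0=9·0+1=1
a_1=1:  p_1=1·9+1=10,  q_1=1·1+0=1
…
a_4=1:  p_4=1·97+29=126,  q_4=1·10+3=13
…
a_6=5:  p_6=5·223+126=1241,  q_6=5·23+13=128
…
a_8=8:  p_8=8·1464+1241=12953,  q_8=8·151+128=1336
a_9=1:  p_9=1·12953+1464=14417,  q_9=1·1336+151=1487
…
a_11=1:  p_11=1·85038+14417=99455,  q_11=1·8771+1487=10258
a_12=1:  p_12=1·99455+85038=184493,  q_12=1·10258+8771=19029
…
a_14=2:  p_14=2·652934+184493=1490361,  q_14=2·67345+19029=153719
a_15=1:  p_15=1·1490361+652934=2143295,  q_15=1·153719+67345=221064
(x₁, y₁) = (2143295, 221064);  2143295² − 94·221064² = 1 ✓
k=2:  x_2 = 2143295·2143295+94·221064·221064 = 9187426914049,  y_2 = 2143295·221064+221064·2143295 = 947610731760

2143295 221064
9187426914049 947610731760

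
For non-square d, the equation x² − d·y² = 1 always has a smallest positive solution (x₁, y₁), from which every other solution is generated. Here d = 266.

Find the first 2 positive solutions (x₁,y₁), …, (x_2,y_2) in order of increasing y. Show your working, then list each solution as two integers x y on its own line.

[16; 3,4,3,32] for √266; ℓ=4 ⇒ convergent index 3
a_0=16:  p_0=16·1+0=16,  q_0=16·0+1=1
a_1=3:  p_1=3·16+1=49,  q_1=3·1+0=3
a_2=4:  p_2=4·49+16=212,  q_2=4·3+1=13
a_3=3:  p_3=3·212+49=685,  q_3=3·13+3=42
→ (685, 42).  Check: 685²=469225, 266·42²=469224, difference 1.
(x_2, y_2) = (685·685 + 266·42·42, 685·42 + 42·685) = (938449, 57540)

685 42
938449 57540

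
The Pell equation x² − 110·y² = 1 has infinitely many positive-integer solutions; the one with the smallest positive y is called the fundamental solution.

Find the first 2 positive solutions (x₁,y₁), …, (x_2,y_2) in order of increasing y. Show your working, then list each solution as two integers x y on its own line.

√110 → a₀=10, period (2,20); ℓ=2 even so k=1
i=0: a=10 ⇒ p=10, q=1
i=1: a=2 ⇒ p=21, q=2
(x₁, y₁) = (21, 2);  21² − 110·2² = 1 ✓
n=2: (21,2)∘(21,2) = (21·21+110·2·2, 21·2+2·21) = (881,84)

21 2
881 84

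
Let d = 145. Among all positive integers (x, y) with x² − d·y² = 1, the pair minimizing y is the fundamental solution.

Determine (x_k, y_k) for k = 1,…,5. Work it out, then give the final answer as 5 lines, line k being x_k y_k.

[12; 24] for √145; ℓ=1 ⇒ convergent index 1
a_0=12:  p_0=12·1+0=12,  q_0=12·0+1=1
a_1=24:  p_1=24·12+1=289,  q_1=24·1+0=24
fundamental: x₁=289, y₁=24  (since 83521 − 145·576 = 1)
n=2: (289,24)∘(289,24) = (289·289+145·24·24, 289·24+24·289) = (167041,13872)
n=3: (167041,13872)∘(289,24) = (289·167041+145·24·13872, 289·13872+24·167041) = (96549409,8017992)
n=4: (96549409,8017992)∘(289,24) = (289·96549409+145·24·8017992, 289·8017992+24·96549409) = (55805391361,4634385504)
n=5: (55805391361,4634385504)∘(289,24) = (289·55805391361+145·24·4634385504, 289·4634385504+24·55805391361) = (32255419657249,2678666803320)

289 24
167041 13872
96549409 8017992
55805391361 4634385504
32255419657249 2678666803320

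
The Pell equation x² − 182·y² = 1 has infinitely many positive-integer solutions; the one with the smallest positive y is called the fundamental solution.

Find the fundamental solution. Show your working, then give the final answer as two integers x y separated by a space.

[13; 2,26] for √182; ℓ=2 ⇒ convergent index 1
step 0: (13, 1)  from 13·(1,0) + (0,1)
step 1: (27, 2)  from 2·(13,1) + (1,0)
(x₁, y₁) = (27, 2);  27² − 182·2² = 1 ✓

27 2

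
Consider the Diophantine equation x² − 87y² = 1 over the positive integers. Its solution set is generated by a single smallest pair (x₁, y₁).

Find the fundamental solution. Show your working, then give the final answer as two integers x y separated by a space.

28 3

√87 = [9; 3,18, …], period ℓ=2 (even) → k=1
k=0  a_k=9  p_k/q_k = 9/1
k=1  a_k=3  p_k/q_k = 28/3
fundamental: x₁=28, y₁=3  (since 784 − 87·9 = 1)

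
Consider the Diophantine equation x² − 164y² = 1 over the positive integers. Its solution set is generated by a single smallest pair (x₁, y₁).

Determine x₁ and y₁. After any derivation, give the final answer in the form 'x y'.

d=164: √d = [12; 1,4,6,4,1,24] (ℓ=6, even), read p_5/q_5
a_0=12:  p_0=12·1+0=12,  q_0=12·0+1=1
a_1=1:  p_1=1·12+1=13,  q_1=1·1+0=1
a_2=4:  p_2=4·13+12=64,  q_2=4·1+1=5
a_3=6:  p_3=6·64+13=397,  q_3=6·5+1=31
a_4=4:  p_4=4·397+64=1652,  q_4=4·31+5=129
a_5=1:  p_5=1·1652+397=2049,  q_5=1·129+31=160
(x₁, y₁) = (2049, 160);  2049² − 164·160² = 1 ✓

2049 160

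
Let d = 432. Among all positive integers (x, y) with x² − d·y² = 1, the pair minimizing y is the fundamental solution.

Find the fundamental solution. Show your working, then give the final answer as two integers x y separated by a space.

[20; 1,3,1,1,1,3,1,40] for √432; ℓ=8 ⇒ convergent index 7
step 0: (20, 1)  from 20·(1,0) + (0,1)
step 1: (21, 1)  from 1·(20,1) + (1,0)
…
step 3: (104, 5)  from 1·(83,4) + (21,1)
step 4: (187, 9)  from 1·(104,5) + (83,4)
step 5: (291, 14)  from 1·(187,9) + (104,5)
step 6: (1060, 51)  from 3·(291,14) + (187,9)
step 7: (1351, 65)  from 1·(1060,51) + (291,14)
(x₁, y₁) = (1351, 65);  1351² − 432·65² = 1 ✓

1351 65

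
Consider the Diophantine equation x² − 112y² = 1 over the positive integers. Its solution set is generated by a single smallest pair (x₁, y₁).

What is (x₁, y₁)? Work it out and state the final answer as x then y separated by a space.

127 12

√112 = [10; 1,1,2,1,1,20, …], period ℓ=6 (even) → k=5
a_0=10:  p_0=10·1+0=10,  q_0=10·0+1=1
…
a_3=2:  p_3=2·21+11=53,  q_3=2·2+1=5
a_4=1:  p_4=1·53+21=74,  q_4=1·5+2=7
a_5=1:  p_5=1·74+53=127,  q_5=1·7+5=12
fundamental: x₁=127, y₁=12  (since 16129 − 112·144 = 1)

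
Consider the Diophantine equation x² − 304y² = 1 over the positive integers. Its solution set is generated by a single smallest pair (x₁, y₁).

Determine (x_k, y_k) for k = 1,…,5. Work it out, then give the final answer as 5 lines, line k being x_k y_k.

57799 3315
6681448801 383207370
772362118440199 44298005553945
89283516160768675201 5120760845641726740
10320995900380175197444999 591949712190194322136575

√304 → a₀=17, period (2,3,2,1,1,1,1,1,2,3,2,34); ℓ=12 even so k=11
i=0: a=17 ⇒ p=17, q=1
…
i=4: a=1 ⇒ p=401, q=23
i=5: a=1 ⇒ p=680, q=39
i=6: a=1 ⇒ p=1081, q=62
i=7: a=1 ⇒ p=1761, q=101
…
i=9: a=2 ⇒ p=7445, q=427
i=10: a=3 ⇒ p=25177, q=1444
i=11: a=2 ⇒ p=57799, q=3315
(x₁, y₁) = (57799, 3315);  57799² − 304·3315² = 1 ✓
(57799+3315√304)^2 = 6681448801 + 383207370√304
(57799+3315√304)^3 = 772362118440199 + 44298005553945√304
(57799+3315√304)^4 = 89283516160768675201 + 5120760845641726740√304
(57799+3315√304)^5 = 10320995900380175197444999 + 591949712190194322136575√304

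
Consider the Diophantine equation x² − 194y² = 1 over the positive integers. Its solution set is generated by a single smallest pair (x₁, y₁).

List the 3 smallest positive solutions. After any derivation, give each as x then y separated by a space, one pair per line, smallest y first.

d=194: √d = [13; 1,12,1,26] (ℓ=4, even), read p_3/q_3
k=0  a_k=13  p_k/q_k = 13/1
k=1  a_k=1  p_k/q_k = 14/1
k=2  a_k=12  p_k/q_k = 181/13
k=3  a_k=1  p_k/q_k = 195/14
→ (195, 14).  Check: 195²=38025, 194·14²=38024, difference 1.
(x_2, y_2) = (195·195 + 194·14·14, 195·14 + 14·195) = (76049, 5460)
(x_3, y_3) = (195·76049 + 194·14·5460, 195·5460 + 14·76049) = (29658915, 2129386)

195 14
76049 5460
29658915 2129386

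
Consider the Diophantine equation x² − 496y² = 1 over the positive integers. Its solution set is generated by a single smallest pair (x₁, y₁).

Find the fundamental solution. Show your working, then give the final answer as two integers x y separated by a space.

√496 = [22; 3,1,2,4,1,…,1,3,44, …], period ℓ=16 (even) → k=15
step 0: (22, 1)  from 22·(1,0) + (0,1)
step 1: (67, 3)  from 3·(22,1) + (1,0)
step 2: (89, 4)  from 1·(67,3) + (22,1)
step 3: (245, 11)  from 2·(89,4) + (67,3)
step 4: (1069, 48)  from 4·(245,11) + (89,4)
…
step 7: (6080, 273)  from 2·(2383,107) + (1314,59)
…
step 9: (35166, 1579)  from 2·(14543,653) + (6080,273)
…
step 11: (84875, 3811)  from 1·(49709,2232) + (35166,1579)
…
step 13: (863293, 38763)  from 2·(389209,17476) + (84875,3811)
step 14: (1252502, 56239)  from 1·(863293,38763) + (389209,17476)
step 15: (4620799, 207480)  from 3·(1252502,56239) + (863293,38763)
(x₁, y₁) = (4620799, 207480);  4620799² − 496·207480² = 1 ✓

4620799 207480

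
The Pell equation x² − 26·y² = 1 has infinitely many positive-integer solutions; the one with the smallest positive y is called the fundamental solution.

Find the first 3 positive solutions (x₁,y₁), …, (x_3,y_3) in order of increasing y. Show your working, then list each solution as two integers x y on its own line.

51 10
5201 1020
530451 104030

√26 = [5; 10, …], period ℓ=1 (odd) → k=1
i=0: a=5 ⇒ p=5, q=1
i=1: a=10 ⇒ p=51, q=10
(x₁, y₁) = (51, 10);  51² − 26·10² = 1 ✓
(51+10√26)^2 = 5201 + 1020√26
(51+10√26)^3 = 530451 + 104030√26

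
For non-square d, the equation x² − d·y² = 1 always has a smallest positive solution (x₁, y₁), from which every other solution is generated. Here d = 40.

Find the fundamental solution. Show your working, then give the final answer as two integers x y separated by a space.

19 3

[6; 3,12] for √40; ℓ=2 ⇒ convergent index 1
a_0=6:  p_0=6·1+0=6,  q_0=6·0+1=1
a_1=3:  p_1=3·6+1=19,  q_1=3·1+0=3
→ (19, 3).  Check: 19²=361, 40·3²=360, difference 1.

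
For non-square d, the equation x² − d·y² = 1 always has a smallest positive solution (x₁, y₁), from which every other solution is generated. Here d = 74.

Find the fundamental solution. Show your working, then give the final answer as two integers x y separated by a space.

√74 = [8; 1,1,1,1,16, …], period ℓ=5 (odd) → k=9
i=0: a=8 ⇒ p=8, q=1
…
i=5: a=16 ⇒ p=714, q=83
i=6: a=1 ⇒ p=757, q=88
…
i=8: a=1 ⇒ p=2228, q=259
i=9: a=1 ⇒ p=3699, q=430
→ (3699, 430).  Check: 3699²=13682601, 74·430²=13682600, difference 1.

3699 430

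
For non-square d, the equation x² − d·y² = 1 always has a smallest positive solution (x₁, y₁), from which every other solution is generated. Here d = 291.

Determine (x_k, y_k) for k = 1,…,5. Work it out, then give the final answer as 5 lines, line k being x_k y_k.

290 17
168199 9860
97555130 5718783
56581807201 3316884280
32817350621450 1923787163617

√291 → a₀=17, period (17,34); ℓ=2 even so k=1
a_0=17:  p_0=17·1+0=17,  q_0=17·0+1=1
a_1=17:  p_1=17·17+1=290,  q_1=17·1+0=17
(x₁, y₁) = (290, 17);  290² − 291·17² = 1 ✓
(x_2, y_2) = (290·290 + 291·17·17, 290·17 + 17·290) = (168199, 9860)
(x_3, y_3) = (290·168199 + 291·17·9860, 290·9860 + 17·168199) = (97555130, 5718783)
(x_4, y_4) = (290·97555130 + 291·17·5718783, 290·5718783 + 17·97555130) = (56581807201, 3316884280)
(x_5, y_5) = (290·56581807201 + 291·17·3316884280, 290·3316884280 + 17·56581807201) = (32817350621450, 1923787163617)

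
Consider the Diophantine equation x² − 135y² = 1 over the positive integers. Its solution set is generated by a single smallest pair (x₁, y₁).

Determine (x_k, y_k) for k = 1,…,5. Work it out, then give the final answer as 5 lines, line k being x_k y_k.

[11; 1,1,1,1,1,1,1,22] for √135; ℓ=8 ⇒ convergent index 7
step 0: (11, 1)  from 11·(1,0) + (0,1)
step 1: (12, 1)  from 1·(11,1) + (1,0)
step 2: (23, 2)  from 1·(12,1) + (11,1)
…
step 4: (58, 5)  from 1·(35,3) + (23,2)
…
step 6: (151, 13)  from 1·(93,8) + (58,5)
step 7: (244, 21)  from 1·(151,13) + (93,8)
(x₁, y₁) = (244, 21);  244² − 135·21² = 1 ✓
(x_2, y_2) = (244·244 + 135·21·21, 244·21 + 21·244) = (119071, 10248)
(x_3, y_3) = (244·119071 + 135·21·10248, 244·10248 + 21·119071) = (58106404, 5001003)
(x_4, y_4) = (244·58106404 + 135·21·5001003, 244·5001003 + 21·58106404) = (28355806081, 2440479216)
(x_5, y_5) = (244·28355806081 + 135·21·2440479216, 244·2440479216 + 21·28355806081) = (13837575261124, 1190948856405)

244 21
119071 10248
58106404 5001003
28355806081 2440479216
13837575261124 1190948856405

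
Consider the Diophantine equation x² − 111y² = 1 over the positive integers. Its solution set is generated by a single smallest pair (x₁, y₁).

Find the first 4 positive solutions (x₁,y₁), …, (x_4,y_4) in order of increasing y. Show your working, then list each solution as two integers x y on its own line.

√111 = [10; 1,1,6,1,1,20, …], period ℓ=6 (even) → k=5
k=0  a_k=10  p_k/q_k = 10/1
…
k=2  a_k=1  p_k/q_k = 21/2
k=3  a_k=6  p_k/q_k = 137/13
k=4  a_k=1  p_k/q_k = 158/15
k=5  a_k=1  p_k/q_k = 295/28
→ (295, 28).  Check: 295²=87025, 111·28²=87024, difference 1.
k=2:  x_2 = 295·295+111·28·28 = 174049,  y_2 = 295·28+28·295 = 16520
k=3:  x_3 = 295·174049+111·28·16520 = 102688615,  y_3 = 295·16520+28·174049 = 9746772
k=4:  x_4 = 295·102688615+111·28·9746772 = 60586108801,  y_4 = 295·9746772+28·102688615 = 5750578960

295 28
174049 16520
102688615 9746772
60586108801 5750578960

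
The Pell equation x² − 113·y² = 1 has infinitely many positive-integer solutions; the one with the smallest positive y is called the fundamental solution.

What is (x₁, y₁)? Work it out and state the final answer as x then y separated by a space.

d=113: √d = [10; 1,1,1,2,2,1,1,1,20] (ℓ=9, odd), read p_17/q_17
k=0  a_k=10  p_k/q_k = 10/1
…
k=2  a_k=1  p_k/q_k = 21/2
…
k=6  a_k=1  p_k/q_k = 287/27
k=7  a_k=1  p_k/q_k = 489/46
k=8  a_k=1  p_k/q_k = 776/73
k=9  a_k=20  p_k/q_k = 16009/1506
…
k=11  a_k=1  p_k/q_k = 32794/3085
k=12  a_k=1  p_k/q_k = 49579/4664
k=13  a_k=2  p_k/q_k = 131952/12413
k=14  a_k=2  p_k/q_k = 313483/29490
k=15  a_k=1  p_k/q_k = 445435/41903
k=16  a_k=1  p_k/q_k = 758918/71393
k=17  a_k=1  p_k/q_k = 1204353/113296
(x₁, y₁) = (1204353, 113296);  1204353² − 113·113296² = 1 ✓

1204353 113296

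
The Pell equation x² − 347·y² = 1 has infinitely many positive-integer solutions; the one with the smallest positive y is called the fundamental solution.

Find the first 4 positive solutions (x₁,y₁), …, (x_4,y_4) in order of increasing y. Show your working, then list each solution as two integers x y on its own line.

[18; 1,1,1,2,4,…,1,1,36] for √347; ℓ=14 ⇒ convergent index 13
i=0: a=18 ⇒ p=18, q=1
…
i=3: a=1 ⇒ p=56, q=3
i=4: a=2 ⇒ p=149, q=8
…
i=7: a=17 ⇒ p=14269, q=766
i=8: a=1 ⇒ p=15070, q=809
…
i=12: a=1 ⇒ p=402885, q=21628
i=13: a=1 ⇒ p=641602, q=34443
fundamental: x₁=641602, y₁=34443  (since 411653126404 − 347·1186320249 = 1)
(x_2, y_2) = (641602·641602 + 347·34443·34443, 641602·34443 + 34443·641602) = (823306252807, 44197395372)
(x_3, y_3) = (641602·823306252807 + 347·34443·44197395372, 641602·44197395372 + 34443·823306252807) = (1056469876826312026, 56714274530897445)
(x_4, y_4) = (641602·1056469876826312026 + 347·34443·56714274530897445, 641602·56714274530897445 + 34443·1056469876826312026) = (1355666371822207590758497, 72775983935101527618408)

641602 34443
823306252807 44197395372
1056469876826312026 56714274530897445
1355666371822207590758497 72775983935101527618408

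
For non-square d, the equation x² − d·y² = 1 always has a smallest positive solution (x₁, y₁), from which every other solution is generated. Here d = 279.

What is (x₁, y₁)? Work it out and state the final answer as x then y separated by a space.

1520 91

√279 → a₀=16, period (1,2,2,1,2,2,1,32); ℓ=8 even so k=7
step 0: (16, 1)  from 16·(1,0) + (0,1)
…
step 6: (1069, 64)  from 2·(451,27) + (167,10)
step 7: (1520, 91)  from 1·(1069,64) + (451,27)
fundamental: x₁=1520, y₁=91  (since 2310400 − 279·8281 = 1)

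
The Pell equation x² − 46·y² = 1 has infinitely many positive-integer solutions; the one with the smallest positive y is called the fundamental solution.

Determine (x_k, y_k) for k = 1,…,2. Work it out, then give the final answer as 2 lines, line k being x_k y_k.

√46 = [6; 1,3,1,1,2,6,2,1,1,3,1,12, …], period ℓ=12 (even) → k=11
i=0: a=6 ⇒ p=6, q=1
i=1: a=1 ⇒ p=7, q=1
i=2: a=3 ⇒ p=27, q=4
…
i=4: a=1 ⇒ p=61, q=9
i=5: a=2 ⇒ p=156, q=23
…
i=7: a=2 ⇒ p=2150, q=317
i=8: a=1 ⇒ p=3147, q=464
i=9: a=1 ⇒ p=5297, q=781
i=10: a=3 ⇒ p=19038, q=2807
i=11: a=1 ⇒ p=24335, q=3588
fundamental: x₁=24335, y₁=3588  (since 592192225 − 46·12873744 = 1)
n=2: (24335,3588)∘(24335,3588) = (24335·24335+46·3588·3588, 24335·3588+3588·24335) = (1184384449,174627960)

24335 3588
1184384449 174627960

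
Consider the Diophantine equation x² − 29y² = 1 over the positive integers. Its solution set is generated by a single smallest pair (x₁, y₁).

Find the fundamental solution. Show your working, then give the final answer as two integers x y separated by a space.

9801 1820

d=29: √d = [5; 2,1,1,2,10] (ℓ=5, odd), read p_9/q_9
k=0  a_k=5  p_k/q_k = 5/1
…
k=7  a_k=1  p_k/q_k = 2251/418
k=8  a_k=1  p_k/q_k = 3775/701
k=9  a_k=2  p_k/q_k = 9801/1820
→ (9801, 1820).  Check: 9801²=96059601, 29·1820²=96059600, difference 1.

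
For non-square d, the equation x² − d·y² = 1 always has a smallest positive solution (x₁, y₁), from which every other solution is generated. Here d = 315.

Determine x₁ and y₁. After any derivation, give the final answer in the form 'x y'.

√315 → a₀=17, period (1,2,1,34); ℓ=4 even so k=3
a_0=17:  p_0=17·1+0=17,  q_0=17·0+1=1
a_1=1:  p_1=1·17+1=18,  q_1=1·1+0=1
a_2=2:  p_2=2·18+17=53,  q_2=2·1+1=3
a_3=1:  p_3=1·53+18=71,  q_3=1·3+1=4
→ (71, 4).  Check: 71²=5041, 315·4²=5040, difference 1.

71 4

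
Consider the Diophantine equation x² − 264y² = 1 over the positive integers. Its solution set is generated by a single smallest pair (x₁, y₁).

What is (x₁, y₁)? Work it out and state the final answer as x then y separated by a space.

65 4

√264 → a₀=16, period (4,32); ℓ=2 even so k=1
step 0: (16, 1)  from 16·(1,0) + (0,1)
step 1: (65, 4)  from 4·(16,1) + (1,0)
→ (65, 4).  Check: 65²=4225, 264·4²=4224, difference 1.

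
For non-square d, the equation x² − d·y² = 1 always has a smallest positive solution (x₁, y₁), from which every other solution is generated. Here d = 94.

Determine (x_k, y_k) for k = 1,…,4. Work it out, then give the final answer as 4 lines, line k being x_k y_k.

[9; 1,2,3,1,1,…,2,1,18] for √94; ℓ=16 ⇒ convergent index 15
step 0: (9, 1)  from 9·(1,0) + (0,1)
step 1: (10, 1)  from 1·(9,1) + (1,0)
…
step 5: (223, 23)  from 1·(126,13) + (97,10)
step 6: (1241, 128)  from 5·(223,23) + (126,13)
…
step 8: (12953, 1336)  from 8·(1464,151) + (1241,128)
…
step 11: (99455, 10258)  from 1·(85038,8771) + (14417,1487)
…
step 13: (652934, 67345)  from 3·(184493,19029) + (99455,10258)
step 14: (1490361, 153719)  from 2·(652934,67345) + (184493,19029)
step 15: (2143295, 221064)  from 1·(1490361,153719) + (652934,67345)
fundamental: x₁=2143295, y₁=221064  (since 4593713457025 − 94·48869292096 = 1)
(x_2, y_2) = (2143295·2143295 + 94·221064·221064, 2143295·221064 + 221064·2143295) = (9187426914049, 947610731760)
(x_3, y_3) = (2143295·9187426914049 + 94·221064·947610731760, 2143295·947610731760 + 221064·9187426914049) = (39382732335491159615, 4062018686654877336)
(x_4, y_4) = (2143295·39382732335491159615 + 94·221064·4062018686654877336, 2143295·4062018686654877336 + 221064·39382732335491159615) = (168817626601983862467148801, 17412208682026983028992480)

2143295 221064
9187426914049 947610731760
39382732335491159615 4062018686654877336
168817626601983862467148801 17412208682026983028992480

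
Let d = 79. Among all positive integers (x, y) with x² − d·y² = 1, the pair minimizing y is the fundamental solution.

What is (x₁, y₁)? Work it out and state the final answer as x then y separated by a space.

80 9

√79 → a₀=8, period (1,7,1,16); ℓ=4 even so k=3
k=0  a_k=8  p_k/q_k = 8/1
k=1  a_k=1  p_k/q_k = 9/1
k=2  a_k=7  p_k/q_k = 71/8
k=3  a_k=1  p_k/q_k = 80/9
fundamental: x₁=80, y₁=9  (since 6400 − 79·81 = 1)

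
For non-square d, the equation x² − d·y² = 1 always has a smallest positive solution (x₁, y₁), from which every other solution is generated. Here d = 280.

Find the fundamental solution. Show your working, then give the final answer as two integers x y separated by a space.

251 15

√280 = [16; 1,2,1,2,1,32, …], period ℓ=6 (even) → k=5
step 0: (16, 1)  from 16·(1,0) + (0,1)
…
step 3: (67, 4)  from 1·(50,3) + (17,1)
step 4: (184, 11)  from 2·(67,4) + (50,3)
step 5: (251, 15)  from 1·(184,11) + (67,4)
(x₁, y₁) = (251, 15);  251² − 280·15² = 1 ✓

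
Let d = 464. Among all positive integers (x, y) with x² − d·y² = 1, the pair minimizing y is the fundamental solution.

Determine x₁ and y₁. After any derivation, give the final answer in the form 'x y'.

[21; 1,1,5,1,1,1,5,1,1,42] for √464; ℓ=10 ⇒ convergent index 9
k=0  a_k=21  p_k/q_k = 21/1
k=1  a_k=1  p_k/q_k = 22/1
k=2  a_k=1  p_k/q_k = 43/2
k=3  a_k=5  p_k/q_k = 237/11
k=4  a_k=1  p_k/q_k = 280/13
…
k=6  a_k=1  p_k/q_k = 797/37
k=7  a_k=5  p_k/q_k = 4502/209
k=8  a_k=1  p_k/q_k = 5299/246
k=9  a_k=1  p_k/q_k = 9801/455
(x₁, y₁) = (9801, 455);  9801² − 464·455² = 1 ✓

9801 455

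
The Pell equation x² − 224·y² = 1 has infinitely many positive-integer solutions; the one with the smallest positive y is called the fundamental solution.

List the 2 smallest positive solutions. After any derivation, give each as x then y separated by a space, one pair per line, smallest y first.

15 1
449 30

√224 = [14; 1,28, …], period ℓ=2 (even) → k=1
a_0=14:  p_0=14·1+0=14,  q_0=14·0+1=1
a_1=1:  p_1=1·14+1=15,  q_1=1·1+0=1
fundamental: x₁=15, y₁=1  (since 225 − 224·1 = 1)
(15+1√224)^2 = 449 + 30√224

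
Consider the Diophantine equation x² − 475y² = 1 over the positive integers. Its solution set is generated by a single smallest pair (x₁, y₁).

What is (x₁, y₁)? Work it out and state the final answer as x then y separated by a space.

57799 2652

d=475: √d = [21; 1,3,1,6,2,6,1,3,1,42] (ℓ=10, even), read p_9/q_9
a_0=21:  p_0=21·1+0=21,  q_0=21·0+1=1
…
a_2=3:  p_2=3·22+21=87,  q_2=3·1+1=4
a_3=1:  p_3=1·87+22=109,  q_3=1·4+1=5
a_4=6:  p_4=6·109+87=741,  q_4=6·5+4=34
a_5=2:  p_5=2·741+109=1591,  q_5=2·34+5=73
a_6=6:  p_6=6·1591+741=10287,  q_6=6·73+34=472
a_7=1:  p_7=1·10287+1591=11878,  q_7=1·472+73=545
a_8=3:  p_8=3·11878+10287=45921,  q_8=3·545+472=2107
a_9=1:  p_9=1·45921+11878=57799,  q_9=1·2107+545=2652
→ (57799, 2652).  Check: 57799²=3340724401, 475·2652²=3340724400, difference 1.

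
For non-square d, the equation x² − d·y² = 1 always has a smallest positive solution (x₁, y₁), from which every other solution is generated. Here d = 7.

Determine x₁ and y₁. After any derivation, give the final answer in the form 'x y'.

√7 = [2; 1,1,1,4, …], period ℓ=4 (even) → k=3
i=0: a=2 ⇒ p=2, q=1
…
i=2: a=1 ⇒ p=5, q=2
i=3: a=1 ⇒ p=8, q=3
fundamental: x₁=8, y₁=3  (since 64 − 7·9 = 1)

8 3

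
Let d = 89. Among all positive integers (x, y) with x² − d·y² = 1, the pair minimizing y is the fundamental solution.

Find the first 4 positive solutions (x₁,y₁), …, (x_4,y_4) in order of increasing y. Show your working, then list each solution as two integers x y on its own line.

500001 53000
500002000001 53000106000
500003000004500001 53000212000159000
500004000010000008000001 53000318000530000212000

√89 = [9; 2,3,3,2,18, …], period ℓ=5 (odd) → k=9
a_0=9:  p_0=9·1+0=9,  q_0=9·0+1=1
a_1=2:  p_1=2·9+1=19,  q_1=2·1+0=2
a_2=3:  p_2=3·19+9=66,  q_2=3·2+1=7
…
a_4=2:  p_4=2·217+66=500,  q_4=2·23+7=53
a_5=18:  p_5=18·500+217=9217,  q_5=18·53+23=977
…
a_8=3:  p_8=3·66019+18934=216991,  q_8=3·6998+2007=23001
a_9=2:  p_9=2·216991+66019=500001,  q_9=2·23001+6998=53000
(x₁, y₁) = (500001, 53000);  500001² − 89·53000² = 1 ✓
n=2: (500001,53000)∘(500001,53000) = (500001·500001+89·53000·53000, 500001·53000+53000·500001) = (500002000001,53000106000)
n=3: (500002000001,53000106000)∘(500001,53000) = (500001·500002000001+89·53000·53000106000, 500001·53000106000+53000·500002000001) = (500003000004500001,53000212000159000)
n=4: (500003000004500001,53000212000159000)∘(500001,53000) = (500001·500003000004500001+89·53000·53000212000159000, 500001·53000212000159000+53000·500003000004500001) = (500004000010000008000001,53000318000530000212000)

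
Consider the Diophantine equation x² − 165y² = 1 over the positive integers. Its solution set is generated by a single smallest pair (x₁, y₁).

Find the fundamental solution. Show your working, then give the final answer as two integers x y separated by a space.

√165 = [12; 1,5,2,5,1,24, …], period ℓ=6 (even) → k=5
k=0  a_k=12  p_k/q_k = 12/1
…
k=3  a_k=2  p_k/q_k = 167/13
k=4  a_k=5  p_k/q_k = 912/71
k=5  a_k=1  p_k/q_k = 1079/84
(x₁, y₁) = (1079, 84);  1079² − 165·84² = 1 ✓

1079 84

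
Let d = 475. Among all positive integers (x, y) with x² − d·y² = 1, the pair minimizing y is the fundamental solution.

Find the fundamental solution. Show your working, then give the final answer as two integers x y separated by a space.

57799 2652

d=475: √d = [21; 1,3,1,6,2,6,1,3,1,42] (ℓ=10, even), read p_9/q_9
k=0  a_k=21  p_k/q_k = 21/1
…
k=3  a_k=1  p_k/q_k = 109/5
…
k=7  a_k=1  p_k/q_k = 11878/545
k=8  a_k=3  p_k/q_k = 45921/2107
k=9  a_k=1  p_k/q_k = 57799/2652
→ (57799, 2652).  Check: 57799²=3340724401, 475·2652²=3340724400, difference 1.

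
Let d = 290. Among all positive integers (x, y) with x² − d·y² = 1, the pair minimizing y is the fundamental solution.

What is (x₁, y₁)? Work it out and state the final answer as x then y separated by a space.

√290 = [17; 34, …], period ℓ=1 (odd) → k=1
a_0=17:  p_0=17·1+0=17,  q_0=17·0+1=1
a_1=34:  p_1=34·17+1=579,  q_1=34·1+0=34
fundamental: x₁=579, y₁=34  (since 335241 − 290·1156 = 1)

579 34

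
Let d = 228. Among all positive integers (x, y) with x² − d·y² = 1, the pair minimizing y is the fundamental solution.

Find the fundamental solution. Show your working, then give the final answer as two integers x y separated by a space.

[15; 10,30] for √228; ℓ=2 ⇒ convergent index 1
k=0  a_k=15  p_k/q_k = 15/1
k=1  a_k=10  p_k/q_k = 151/10
fundamental: x₁=151, y₁=10  (since 22801 − 228·100 = 1)

151 10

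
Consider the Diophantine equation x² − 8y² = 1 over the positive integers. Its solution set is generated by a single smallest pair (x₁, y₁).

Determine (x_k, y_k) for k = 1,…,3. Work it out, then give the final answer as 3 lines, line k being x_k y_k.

3 1
17 6
99 35

√8 → a₀=2, period (1,4); ℓ=2 even so k=1
step 0: (2, 1)  from 2·(1,0) + (0,1)
step 1: (3, 1)  from 1·(2,1) + (1,0)
(x₁, y₁) = (3, 1);  3² − 8·1² = 1 ✓
k=2:  x_2 = 3·3+8·1·1 = 17,  y_2 = 3·1+1·3 = 6
k=3:  x_3 = 3·17+8·1·6 = 99,  y_3 = 3·6+1·17 = 35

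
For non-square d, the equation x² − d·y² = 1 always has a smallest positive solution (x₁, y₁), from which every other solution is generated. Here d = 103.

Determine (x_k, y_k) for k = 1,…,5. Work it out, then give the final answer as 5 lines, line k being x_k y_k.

d=103: √d = [10; 6,1,2,1,1,9,1,1,2,1,6,20] (ℓ=12, even), read p_11/q_11
a_0=10:  p_0=10·1+0=10,  q_0=10·0+1=1
a_1=6:  p_1=6·10+1=61,  q_1=6·1+0=6
…
a_3=2:  p_3=2·71+61=203,  q_3=2·7+6=20
a_4=1:  p_4=1·203+71=274,  q_4=1·20+7=27
…
a_6=9:  p_6=9·477+274=4567,  q_6=9·47+27=450
a_7=1:  p_7=1·4567+477=5044,  q_7=1·450+47=497
…
a_9=2:  p_9=2·9611+5044=24266,  q_9=2·947+497=2391
a_10=1:  p_10=1·24266+9611=33877,  q_10=1·2391+947=3338
a_11=6:  p_11=6·33877+24266=227528,  q_11=6·3338+2391=22419
→ (227528, 22419).  Check: 227528²=51768990784, 103·22419²=51768990783, difference 1.
(227528+22419√103)^2 = 103537981567 + 10201900464√103
(227528+22419√103)^3 = 47115579739725224 + 4642436017523565√103
(227528+22419√103)^4 = 21440227253936863550977 + 2112568364380001494176√103
(227528+22419√103)^5 = 9756504053220377800313664488 + 961336909616663523916230291√103

227528 22419
103537981567 10201900464
47115579739725224 4642436017523565
21440227253936863550977 2112568364380001494176
9756504053220377800313664488 961336909616663523916230291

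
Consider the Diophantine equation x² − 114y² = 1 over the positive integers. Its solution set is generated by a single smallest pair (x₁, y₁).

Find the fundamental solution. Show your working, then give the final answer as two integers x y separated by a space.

1025 96

√114 → a₀=10, period (1,2,10,2,1,20); ℓ=6 even so k=5
k=0  a_k=10  p_k/q_k = 10/1
…
k=4  a_k=2  p_k/q_k = 694/65
k=5  a_k=1  p_k/q_k = 1025/96
(x₁, y₁) = (1025, 96);  1025² − 114·96² = 1 ✓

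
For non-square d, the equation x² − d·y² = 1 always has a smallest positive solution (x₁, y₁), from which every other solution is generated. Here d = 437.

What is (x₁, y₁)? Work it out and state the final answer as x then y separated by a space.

√437 = [20; 1,9,2,9,1,40, …], period ℓ=6 (even) → k=5
k=0  a_k=20  p_k/q_k = 20/1
…
k=3  a_k=2  p_k/q_k = 439/21
k=4  a_k=9  p_k/q_k = 4160/199
k=5  a_k=1  p_k/q_k = 4599/220
(x₁, y₁) = (4599, 220);  4599² − 437·220² = 1 ✓

4599 220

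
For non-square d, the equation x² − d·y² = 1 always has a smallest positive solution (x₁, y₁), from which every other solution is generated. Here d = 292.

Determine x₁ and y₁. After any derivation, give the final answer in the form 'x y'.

2281249 133500

[17; 11,2,1,3,8,3,1,2,11,34] for √292; ℓ=10 ⇒ convergent index 9
a_0=17:  p_0=17·1+0=17,  q_0=17·0+1=1
…
a_8=2:  p_8=2·72812+55143=200767,  q_8=2·4261+3227=11749
a_9=11:  p_9=11·200767+72812=2281249,  q_9=11·11749+4261=133500
fundamental: x₁=2281249, y₁=133500  (since 5204097000001 − 292·17822250000 = 1)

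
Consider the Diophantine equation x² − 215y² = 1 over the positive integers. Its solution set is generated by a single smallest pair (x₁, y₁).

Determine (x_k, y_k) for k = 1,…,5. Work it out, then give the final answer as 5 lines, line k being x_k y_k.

44 3
3871 264
340604 23229
29969281 2043888
2636956124 179838915

√215 → a₀=14, period (1,1,1,28); ℓ=4 even so k=3
step 0: (14, 1)  from 14·(1,0) + (0,1)
step 1: (15, 1)  from 1·(14,1) + (1,0)
step 2: (29, 2)  from 1·(15,1) + (14,1)
step 3: (44, 3)  from 1·(29,2) + (15,1)
→ (44, 3).  Check: 44²=1936, 215·3²=1935, difference 1.
k=2:  x_2 = 44·44+215·3·3 = 3871,  y_2 = 44·3+3·44 = 264
k=3:  x_3 = 44·3871+215·3·264 = 340604,  y_3 = 44·264+3·3871 = 23229
k=4:  x_4 = 44·340604+215·3·23229 = 29969281,  y_4 = 44·23229+3·340604 = 2043888
k=5:  x_5 = 44·29969281+215·3·2043888 = 2636956124,  y_5 = 44·2043888+3·29969281 = 179838915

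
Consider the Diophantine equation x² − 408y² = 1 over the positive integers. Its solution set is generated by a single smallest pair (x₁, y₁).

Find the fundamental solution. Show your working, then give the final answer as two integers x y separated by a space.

101 5

√408 → a₀=20, period (5,40); ℓ=2 even so k=1
i=0: a=20 ⇒ p=20, q=1
i=1: a=5 ⇒ p=101, q=5
→ (101, 5).  Check: 101²=10201, 408·5²=10200, difference 1.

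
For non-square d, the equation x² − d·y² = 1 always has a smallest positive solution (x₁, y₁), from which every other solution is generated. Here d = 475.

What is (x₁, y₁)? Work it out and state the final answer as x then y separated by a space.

√475 → a₀=21, period (1,3,1,6,2,6,1,3,1,42); ℓ=10 even so k=9
k=0  a_k=21  p_k/q_k = 21/1
…
k=2  a_k=3  p_k/q_k = 87/4
k=3  a_k=1  p_k/q_k = 109/5
k=4  a_k=6  p_k/q_k = 741/34
…
k=7  a_k=1  p_k/q_k = 11878/545
k=8  a_k=3  p_k/q_k = 45921/2107
k=9  a_k=1  p_k/q_k = 57799/2652
(x₁, y₁) = (57799, 2652);  57799² − 475·2652² = 1 ✓

57799 2652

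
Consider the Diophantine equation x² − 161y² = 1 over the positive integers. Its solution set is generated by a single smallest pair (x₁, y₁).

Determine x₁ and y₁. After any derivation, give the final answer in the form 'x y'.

11775 928

√161 → a₀=12, period (1,2,4,1,2,1,4,2,1,24); ℓ=10 even so k=9
step 0: (12, 1)  from 12·(1,0) + (0,1)
…
step 2: (38, 3)  from 2·(13,1) + (12,1)
step 3: (165, 13)  from 4·(38,3) + (13,1)
step 4: (203, 16)  from 1·(165,13) + (38,3)
step 5: (571, 45)  from 2·(203,16) + (165,13)
step 6: (774, 61)  from 1·(571,45) + (203,16)
…
step 8: (8108, 639)  from 2·(3667,289) + (774,61)
step 9: (11775, 928)  from 1·(8108,639) + (3667,289)
(x₁, y₁) = (11775, 928);  11775² − 161·928² = 1 ✓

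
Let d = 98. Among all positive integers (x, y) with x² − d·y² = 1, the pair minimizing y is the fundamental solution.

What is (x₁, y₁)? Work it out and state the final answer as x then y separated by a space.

√98 → a₀=9, period (1,8,1,18); ℓ=4 even so k=3
step 0: (9, 1)  from 9·(1,0) + (0,1)
step 1: (10, 1)  from 1·(9,1) + (1,0)
step 2: (89, 9)  from 8·(10,1) + (9,1)
step 3: (99, 10)  from 1·(89,9) + (10,1)
→ (99, 10).  Check: 99²=9801, 98·10²=9800, difference 1.

99 10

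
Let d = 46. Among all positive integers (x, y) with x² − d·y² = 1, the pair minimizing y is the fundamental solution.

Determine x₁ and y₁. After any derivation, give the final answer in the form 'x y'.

d=46: √d = [6; 1,3,1,1,2,6,2,1,1,3,1,12] (ℓ=12, even), read p_11/q_11
a_0=6:  p_0=6·1+0=6,  q_0=6·0+1=1
a_1=1:  p_1=1·6+1=7,  q_1=1·1+0=1
…
a_6=6:  p_6=6·156+61=997,  q_6=6·23+9=147
a_7=2:  p_7=2·997+156=2150,  q_7=2·147+23=317
a_8=1:  p_8=1·2150+997=3147,  q_8=1·317+147=464
…
a_10=3:  p_10=3·5297+3147=19038,  q_10=3·781+464=2807
a_11=1:  p_11=1·19038+5297=24335,  q_11=1·2807+781=3588
→ (24335, 3588).  Check: 24335²=592192225, 46·3588²=592192224, difference 1.

24335 3588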